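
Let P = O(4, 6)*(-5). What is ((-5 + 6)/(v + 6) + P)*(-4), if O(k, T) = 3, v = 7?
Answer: 776/13 ≈ 59.692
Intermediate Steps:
P = -15 (P = 3*(-5) = -15)
((-5 + 6)/(v + 6) + P)*(-4) = ((-5 + 6)/(7 + 6) - 15)*(-4) = (1/13 - 15)*(-4) = -194/13*(-4) = 776/13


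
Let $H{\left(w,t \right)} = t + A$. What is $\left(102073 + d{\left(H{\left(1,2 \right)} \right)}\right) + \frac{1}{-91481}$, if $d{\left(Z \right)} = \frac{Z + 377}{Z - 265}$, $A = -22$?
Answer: $\frac{887074424401}{8690695} \approx 1.0207 \cdot 10^{5}$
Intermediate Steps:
$H{\left(w,t \right)} = -22 + t$ ($H{\left(w,t \right)} = t - 22 = -22 + t$)
$d{\left(Z \right)} = \frac{377 + Z}{-265 + Z}$
$\left(102073 + d{\left(H{\left(1,2 \right)} \right)}\right) + \frac{1}{-91481} = \left(102073 + \frac{377 + \left(-22 + 2\right)}{-265 + \left(-22 + 2\right)}\right) + \frac{1}{-91481} = \left(102073 + \frac{377 - 20}{-265 - 20}\right) - \frac{1}{91481} = \left(102073 + \frac{1}{-285} \cdot 357\right) - \frac{1}{91481} = \left(102073 - \frac{119}{95}\right) - \frac{1}{91481} = \frac{9696816}{95} - \frac{1}{91481} = \frac{887074424401}{8690695}$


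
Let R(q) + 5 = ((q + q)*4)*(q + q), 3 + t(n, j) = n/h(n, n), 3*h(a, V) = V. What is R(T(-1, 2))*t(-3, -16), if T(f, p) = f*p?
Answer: 0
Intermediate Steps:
h(a, V) = V/3
t(n, j) = 0 (t(n, j) = -3 + n/((n/3)) = -3 + n*(3/n) = -3 + 3 = 0)
R(q) = -5 + 16*q² (R(q) = -5 + ((q + q)*4)*(q + q) = -5 + ((2*q)*4)*(2*q) = -5 + (8*q)*(2*q) = -5 + 16*q²)
R(T(-1, 2))*t(-3, -16) = (-5 + 16*(-1*2)²)*0 = (-5 + 16*(-2)²)*0 = (-5 + 16*4)*0 = (-5 + 64)*0 = 59*0 = 0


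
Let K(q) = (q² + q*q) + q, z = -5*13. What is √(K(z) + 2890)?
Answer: 5*√451 ≈ 106.18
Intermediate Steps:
z = -65
K(q) = q + 2*q² (K(q) = (q² + q²) + q = 2*q² + q = q + 2*q²)
√(K(z) + 2890) = √(-65*(1 + 2*(-65)) + 2890) = √(-65*(1 - 130) + 2890) = √(-65*(-129) + 2890) = √(8385 + 2890) = √11275 = 5*√451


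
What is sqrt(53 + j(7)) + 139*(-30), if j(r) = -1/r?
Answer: -4170 + sqrt(2590)/7 ≈ -4162.7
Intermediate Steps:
sqrt(53 + j(7)) + 139*(-30) = sqrt(53 - 1/7) + 139*(-30) = sqrt(53 - 1*1/7) - 4170 = sqrt(53 - 1/7) - 4170 = sqrt(370/7) - 4170 = sqrt(2590)/7 - 4170 = -4170 + sqrt(2590)/7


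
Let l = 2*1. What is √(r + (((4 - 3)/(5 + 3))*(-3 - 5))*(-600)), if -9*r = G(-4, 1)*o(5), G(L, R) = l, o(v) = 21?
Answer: √5358/3 ≈ 24.399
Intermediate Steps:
l = 2
G(L, R) = 2
r = -14/3 (r = -2*21/9 = -⅑*42 = -14/3 ≈ -4.6667)
√(r + (((4 - 3)/(5 + 3))*(-3 - 5))*(-600)) = √(-14/3 + (((4 - 3)/(5 + 3))*(-3 - 5))*(-600)) = √(-14/3 + ((1/8)*(-8))*(-600)) = √(-14/3 + ((1*(⅛))*(-8))*(-600)) = √(-14/3 + ((⅛)*(-8))*(-600)) = √(-14/3 - 1*(-600)) = √(-14/3 + 600) = √(1786/3) = √5358/3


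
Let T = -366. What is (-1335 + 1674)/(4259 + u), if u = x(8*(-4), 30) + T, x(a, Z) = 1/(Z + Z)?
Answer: 20340/233581 ≈ 0.087079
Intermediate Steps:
x(a, Z) = 1/(2*Z)
u = -21959/60 (u = (½)/30 - 366 = (½)*(1/30) - 366 = 1/60 - 366 = -21959/60 ≈ -365.98)
(-1335 + 1674)/(4259 + u) = (-1335 + 1674)/(4259 - 21959/60) = 339/(233581/60) = 339*(60/233581) = 20340/233581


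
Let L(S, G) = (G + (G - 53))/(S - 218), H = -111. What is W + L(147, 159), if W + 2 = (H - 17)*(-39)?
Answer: 354025/71 ≈ 4986.3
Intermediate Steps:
W = 4990 (W = -2 + (-111 - 17)*(-39) = -2 - 128*(-39) = -2 + 4992 = 4990)
L(S, G) = (-53 + 2*G)/(-218 + S) (L(S, G) = (G + (-53 + G))/(-218 + S) = (-53 + 2*G)/(-218 + S))
W + L(147, 159) = 4990 + (-53 + 2*159)/(-218 + 147) = 4990 + (-53 + 318)/(-71) = 4990 - 1/71*265 = 4990 - 265/71 = 354025/71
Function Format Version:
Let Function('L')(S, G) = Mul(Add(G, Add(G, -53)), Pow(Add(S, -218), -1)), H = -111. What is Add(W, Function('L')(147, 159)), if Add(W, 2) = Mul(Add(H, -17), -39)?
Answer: Rational(354025, 71) ≈ 4986.3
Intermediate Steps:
W = 4990 (W = Add(-2, Mul(Add(-111, -17), -39)) = Add(-2, Mul(-128, -39)) = Add(-2, 4992) = 4990)
Function('L')(S, G) = Mul(Pow(Add(-218, S), -1), Add(-53, Mul(2, G))) (Function('L')(S, G) = Mul(Add(G, Add(-53, G)), Pow(Add(-218, S), -1)) = Mul(Add(-53, Mul(2, G)), Pow(Add(-218, S), -1)) = Mul(Pow(Add(-218, S), -1), Add(-53, Mul(2, G))))
Add(W, Function('L')(147, 159)) = Add(4990, Mul(Pow(Add(-218, 147), -1), Add(-53, Mul(2, 159)))) = Add(4990, Mul(Pow(-71, -1), Add(-53, 318))) = Add(4990, Mul(Rational(-1, 71), 265)) = Add(4990, Rational(-265, 71)) = Rational(354025, 71)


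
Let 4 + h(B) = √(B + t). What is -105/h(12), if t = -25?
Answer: 420/29 + 105*I*√13/29 ≈ 14.483 + 13.055*I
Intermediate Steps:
h(B) = -4 + √(-25 + B) (h(B) = -4 + √(B - 25) = -4 + √(-25 + B))
-105/h(12) = -105/(-4 + √(-25 + 12)) = -105/(-4 + √(-13)) = -105/(-4 + I*√13)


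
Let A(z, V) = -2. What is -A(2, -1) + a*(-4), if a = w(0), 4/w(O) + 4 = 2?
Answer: 10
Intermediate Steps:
w(O) = -2 (w(O) = 4/(-4 + 2) = 4/(-2) = 4*(-1/2) = -2)
a = -2
-A(2, -1) + a*(-4) = -1*(-2) - 2*(-4) = 2 + 8 = 10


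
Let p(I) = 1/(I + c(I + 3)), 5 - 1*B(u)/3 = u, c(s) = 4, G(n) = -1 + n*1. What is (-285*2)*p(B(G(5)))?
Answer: -570/7 ≈ -81.429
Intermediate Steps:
G(n) = -1 + n
B(u) = 15 - 3*u
p(I) = 1/(4 + I) (p(I) = 1/(I + 4) = 1/(4 + I))
(-285*2)*p(B(G(5))) = (-285*2)/(4 + (15 - 3*(-1 + 5))) = -570/(4 + (15 - 3*4)) = -570/(4 + (15 - 12)) = -570/(4 + 3) = -570/7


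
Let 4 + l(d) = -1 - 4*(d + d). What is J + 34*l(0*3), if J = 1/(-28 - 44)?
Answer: -12241/72 ≈ -170.01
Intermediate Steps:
l(d) = -5 - 8*d (l(d) = -4 + (-1 - 4*(d + d)) = -4 + (-1 - 8*d) = -5 - 8*d)
J = -1/72 (J = 1/(-72) = -1/72 ≈ -0.013889)
J + 34*l(0*3) = -1/72 + 34*(-5 - 0*3) = -1/72 + 34*(-5 - 8*0) = -1/72 + 34*(-5 + 0) = -1/72 + 34*(-5) = -1/72 - 170 = -12241/72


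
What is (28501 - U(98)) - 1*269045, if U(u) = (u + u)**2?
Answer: -278960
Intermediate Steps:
U(u) = 4*u**2 (U(u) = (2*u)**2 = 4*u**2)
(28501 - U(98)) - 1*269045 = (28501 - 4*98**2) - 1*269045 = (28501 - 4*9604) - 269045 = (28501 - 1*38416) - 269045 = (28501 - 38416) - 269045 = -9915 - 269045 = -278960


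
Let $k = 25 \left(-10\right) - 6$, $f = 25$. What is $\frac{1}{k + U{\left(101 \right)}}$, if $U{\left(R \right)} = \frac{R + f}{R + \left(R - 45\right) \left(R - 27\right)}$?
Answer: $- \frac{1415}{362198} \approx -0.0039067$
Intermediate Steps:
$U{\left(R \right)} = \frac{25 + R}{R + \left(-45 + R\right) \left(-27 + R\right)}$ ($U{\left(R \right)} = \frac{R + 25}{R + \left(R - 45\right) \left(R - 27\right)} = \frac{25 + R}{R + \left(-45 + R\right) \left(-27 + R\right)}$)
$k = -256$ ($k = -250 - 6 = -256$)
$\frac{1}{k + U{\left(101 \right)}} = \frac{1}{-256 + \frac{25 + 101}{1215 + 101^{2} - 7171}} = \frac{1}{-256 + \frac{1}{1215 + 10201 - 7171} \cdot 126} = \frac{1}{-256 + \frac{1}{4245} \cdot 126} = \frac{1}{-256 + \frac{42}{1415}} = \frac{1}{- \frac{362198}{1415}} = - \frac{1415}{362198}$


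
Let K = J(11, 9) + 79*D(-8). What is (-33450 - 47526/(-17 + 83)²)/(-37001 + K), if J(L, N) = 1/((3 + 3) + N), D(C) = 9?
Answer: 121463105/131732458 ≈ 0.92204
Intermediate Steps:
J(L, N) = 1/(6 + N)
K = 10666/15 (K = 1/(6 + 9) + 79*9 = 1/15 + 711 = 10666/15 ≈ 711.07)
(-33450 - 47526/(-17 + 83)²)/(-37001 + K) = (-33450 - 47526/(-17 + 83)²)/(-37001 + 10666/15) = (-33450 - 47526/(66²))/(-544349/15) = (-33450 - 47526/4356)*(-15/544349) = (-33450 - 47526*1/4356)*(-15/544349) = (-33450 - 7921/726)*(-15/544349) = -24292621/726*(-15/544349) = 121463105/131732458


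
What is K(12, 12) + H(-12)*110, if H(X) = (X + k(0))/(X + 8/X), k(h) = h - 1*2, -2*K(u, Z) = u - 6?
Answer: 2253/19 ≈ 118.58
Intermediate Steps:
K(u, Z) = 3 - u/2 (K(u, Z) = -(u - 6)/2 = -(-6 + u)/2 = 3 - u/2)
k(h) = -2 + h (k(h) = h - 2 = -2 + h)
H(X) = (-2 + X)/(X + 8/X) (H(X) = (X + (-2 + 0))/(X + 8/X) = (X - 2)/(X + 8/X) = (-2 + X)/(X + 8/X))
K(12, 12) + H(-12)*110 = (3 - ½*12) - 12*(-2 - 12)/(8 + (-12)²)*110 = (3 - 6) - 12*(-14)/(8 + 144)*110 = -3 - 12*(-14)/152*110 = -3 - 12*1/152*(-14)*110 = -3 + (21/19)*110 = -3 + 2310/19 = 2253/19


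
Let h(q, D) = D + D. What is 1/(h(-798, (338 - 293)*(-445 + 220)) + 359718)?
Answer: 1/339468 ≈ 2.9458e-6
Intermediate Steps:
h(q, D) = 2*D
1/(h(-798, (338 - 293)*(-445 + 220)) + 359718) = 1/(2*((338 - 293)*(-445 + 220)) + 359718) = 1/(2*(45*(-225)) + 359718) = 1/(2*(-10125) + 359718) = 1/(-20250 + 359718) = 1/339468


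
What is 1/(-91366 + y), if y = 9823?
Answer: -1/81543 ≈ -1.2263e-5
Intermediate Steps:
1/(-91366 + y) = 1/(-91366 + 9823) = 1/(-81543) = -1/81543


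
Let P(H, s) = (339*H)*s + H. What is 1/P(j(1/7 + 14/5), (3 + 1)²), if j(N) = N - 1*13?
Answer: -1/54560 ≈ -1.8328e-5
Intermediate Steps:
j(N) = -13 + N (j(N) = N - 13 = -13 + N)
P(H, s) = H + 339*H*s (P(H, s) = 339*H*s + H = H + 339*H*s)
1/P(j(1/7 + 14/5), (3 + 1)²) = 1/((-13 + (1/7 + 14/5))*(1 + 339*(3 + 1)²)) = 1/((-13 + (1*(⅐) + 14*(⅕)))*(1 + 339*4²)) = 1/((-13 + (⅐ + 14/5))*(1 + 339*16)) = 1/((-13 + 103/35)*(1 + 5424)) = 1/(-352/35*5425) = 1/(-54560) = -1/54560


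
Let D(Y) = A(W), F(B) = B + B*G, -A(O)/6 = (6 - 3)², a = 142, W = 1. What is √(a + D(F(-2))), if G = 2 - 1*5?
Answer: 2*√22 ≈ 9.3808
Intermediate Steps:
G = -3 (G = 2 - 5 = -3)
A(O) = -54 (A(O) = -6*(6 - 3)² = -6*3² = -6*9 = -54)
F(B) = -2*B (F(B) = B + B*(-3) = B - 3*B = -2*B)
D(Y) = -54
√(a + D(F(-2))) = √(142 - 54) = √88 = 2*√22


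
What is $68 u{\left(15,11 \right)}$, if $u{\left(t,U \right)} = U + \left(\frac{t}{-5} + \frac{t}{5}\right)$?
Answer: $748$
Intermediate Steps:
$u{\left(t,U \right)} = U$ ($u{\left(t,U \right)} = U + \left(t \left(- \frac{1}{5}\right) + t \frac{1}{5}\right) = U + \left(- \frac{t}{5} + \frac{t}{5}\right) = U + 0 = U$)
$68 u{\left(15,11 \right)} = 68 \cdot 11 = 748$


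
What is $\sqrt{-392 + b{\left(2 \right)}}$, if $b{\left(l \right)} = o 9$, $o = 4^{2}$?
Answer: $2 i \sqrt{62} \approx 15.748 i$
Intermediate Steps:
$o = 16$
$b{\left(l \right)} = 144$ ($b{\left(l \right)} = 16 \cdot 9 = 144$)
$\sqrt{-392 + b{\left(2 \right)}} = \sqrt{-392 + 144} = \sqrt{-248} = 2 i \sqrt{62}$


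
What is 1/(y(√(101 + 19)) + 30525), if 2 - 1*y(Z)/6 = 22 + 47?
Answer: 1/30123 ≈ 3.3197e-5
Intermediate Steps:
y(Z) = -402 (y(Z) = 12 - 6*(22 + 47) = 12 - 6*69 = 12 - 414 = -402)
1/(y(√(101 + 19)) + 30525) = 1/(-402 + 30525) = 1/30123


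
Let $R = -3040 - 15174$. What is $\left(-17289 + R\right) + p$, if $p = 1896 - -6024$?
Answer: $-27583$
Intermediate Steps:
$p = 7920$ ($p = 1896 + \left(-155 + 6179\right) = 1896 + 6024 = 7920$)
$R = -18214$
$\left(-17289 + R\right) + p = \left(-17289 - 18214\right) + 7920 = -35503 + 7920 = -27583$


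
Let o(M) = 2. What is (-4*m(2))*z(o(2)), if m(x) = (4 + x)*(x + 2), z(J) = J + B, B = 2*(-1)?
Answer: 0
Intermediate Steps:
B = -2
z(J) = -2 + J (z(J) = J - 2 = -2 + J)
m(x) = (2 + x)*(4 + x) (m(x) = (4 + x)*(2 + x) = (2 + x)*(4 + x))
(-4*m(2))*z(o(2)) = (-4*(8 + 2² + 6*2))*(-2 + 2) = -4*(8 + 4 + 12)*0 = -4*24*0 = -96*0 = 0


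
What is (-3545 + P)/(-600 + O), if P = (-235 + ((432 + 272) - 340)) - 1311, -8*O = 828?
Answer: 9454/1407 ≈ 6.7193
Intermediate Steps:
O = -207/2 (O = -1/8*828 = -207/2 ≈ -103.50)
P = -1182 (P = (-235 + (704 - 340)) - 1311 = (-235 + 364) - 1311 = 129 - 1311 = -1182)
(-3545 + P)/(-600 + O) = (-3545 - 1182)/(-600 - 207/2) = -4727/(-1407/2) = -4727*(-2/1407) = 9454/1407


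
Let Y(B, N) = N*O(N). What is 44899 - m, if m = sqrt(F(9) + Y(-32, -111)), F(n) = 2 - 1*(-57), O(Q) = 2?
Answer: 44899 - I*sqrt(163) ≈ 44899.0 - 12.767*I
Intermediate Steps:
Y(B, N) = 2*N (Y(B, N) = N*2 = 2*N)
F(n) = 59 (F(n) = 2 + 57 = 59)
m = I*sqrt(163) (m = sqrt(59 + 2*(-111)) = sqrt(59 - 222) = sqrt(-163) = I*sqrt(163) ≈ 12.767*I)
44899 - m = 44899 - I*sqrt(163)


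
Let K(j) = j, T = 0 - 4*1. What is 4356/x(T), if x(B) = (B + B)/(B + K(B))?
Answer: 4356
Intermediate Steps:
T = -4 (T = 0 - 4 = -4)
x(B) = 1 (x(B) = (B + B)/(B + B) = (2*B)/((2*B)) = (2*B)*(1/(2*B)) = 1)
4356/x(T) = 4356/1 = 4356*1 = 4356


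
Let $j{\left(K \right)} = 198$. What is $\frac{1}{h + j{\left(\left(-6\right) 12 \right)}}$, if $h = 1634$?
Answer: $\frac{1}{1832} \approx 0.00054585$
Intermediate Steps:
$\frac{1}{h + j{\left(\left(-6\right) 12 \right)}} = \frac{1}{1634 + 198} = \frac{1}{1832}$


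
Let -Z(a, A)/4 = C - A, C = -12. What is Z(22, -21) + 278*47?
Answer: 13030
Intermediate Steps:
Z(a, A) = 48 + 4*A (Z(a, A) = -4*(-12 - A) = 48 + 4*A)
Z(22, -21) + 278*47 = (48 + 4*(-21)) + 278*47 = (48 - 84) + 13066 = -36 + 13066 = 13030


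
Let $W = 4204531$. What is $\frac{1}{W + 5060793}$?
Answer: $\frac{1}{9265324} \approx 1.0793 \cdot 10^{-7}$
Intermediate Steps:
$\frac{1}{W + 5060793} = \frac{1}{4204531 + 5060793} = \frac{1}{9265324}$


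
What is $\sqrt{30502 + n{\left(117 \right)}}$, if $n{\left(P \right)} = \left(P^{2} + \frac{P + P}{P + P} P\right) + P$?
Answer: $5 \sqrt{1777} \approx 210.77$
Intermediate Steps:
$n{\left(P \right)} = P^{2} + 2 P$ ($n{\left(P \right)} = \left(P^{2} + \frac{2 P}{2 P} P\right) + P = \left(P^{2} + 2 P \frac{1}{2 P} P\right) + P = \left(P^{2} + 1 P\right) + P = \left(P^{2} + P\right) + P = \left(P + P^{2}\right) + P = P^{2} + 2 P$)
$\sqrt{30502 + n{\left(117 \right)}} = \sqrt{30502 + 117 \left(2 + 117\right)} = \sqrt{30502 + 117 \cdot 119} = \sqrt{30502 + 13923} = \sqrt{44425} = 5 \sqrt{1777}$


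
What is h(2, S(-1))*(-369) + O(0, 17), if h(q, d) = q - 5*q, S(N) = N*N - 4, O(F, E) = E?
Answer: 2969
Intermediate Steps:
S(N) = -4 + N² (S(N) = N² - 4 = -4 + N²)
h(q, d) = -4*q
h(2, S(-1))*(-369) + O(0, 17) = -4*2*(-369) + 17 = -8*(-369) + 17 = 2952 + 17 = 2969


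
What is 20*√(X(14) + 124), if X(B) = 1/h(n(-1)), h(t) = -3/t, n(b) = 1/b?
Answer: 20*√1119/3 ≈ 223.01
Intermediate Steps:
X(B) = ⅓ (X(B) = 1/(-3/(1/(-1))) = 1/(-3/(-1)) = 1/(-3*(-1)) = 1/3 = ⅓)
20*√(X(14) + 124) = 20*√(⅓ + 124) = 20*√(373/3) = 20*(√1119/3) = 20*√1119/3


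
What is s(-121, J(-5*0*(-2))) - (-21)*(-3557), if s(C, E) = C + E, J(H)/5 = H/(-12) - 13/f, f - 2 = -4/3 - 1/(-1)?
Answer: -74857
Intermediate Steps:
f = 5/3 (f = 2 + (-4/3 - 1/(-1)) = 2 + (-4*⅓ - 1*(-1)) = 2 + (-4/3 + 1) = 2 - ⅓ = 5/3 ≈ 1.6667)
J(H) = -39 - 5*H/12 (J(H) = 5*(H/(-12) - 13/5/3) = 5*(H*(-1/12) - 13*⅗) = 5*(-H/12 - 39/5) = 5*(-39/5 - H/12) = -39 - 5*H/12)
s(-121, J(-5*0*(-2))) - (-21)*(-3557) = (-121 + (-39 - 5*(-5*0)*(-2)/12)) - (-21)*(-3557) = (-121 + (-39 - 0*(-2))) - 1*74697 = (-121 + (-39 - 5/12*0)) - 74697 = (-121 + (-39 + 0)) - 74697 = (-121 - 39) - 74697 = -160 - 74697 = -74857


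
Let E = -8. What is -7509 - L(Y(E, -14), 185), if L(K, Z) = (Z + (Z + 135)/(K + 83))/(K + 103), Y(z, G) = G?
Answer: -46125854/6141 ≈ -7511.1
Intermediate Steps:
L(K, Z) = (Z + (135 + Z)/(83 + K))/(103 + K)
-7509 - L(Y(E, -14), 185) = -7509 - (135 + 84*185 - 14*185)/(8549 + (-14)² + 186*(-14)) = -7509 - (135 + 15540 - 2590)/(8549 + 196 - 2604) = -7509 - 13085/6141 = -46125854/6141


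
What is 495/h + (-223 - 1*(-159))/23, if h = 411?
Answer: -4973/3151 ≈ -1.5782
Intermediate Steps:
495/h + (-223 - 1*(-159))/23 = 495/411 + (-223 - 1*(-159))/23 = 495*(1/411) + (-223 + 159)*(1/23) = 165/137 - 64*1/23 = 165/137 - 64/23 = -4973/3151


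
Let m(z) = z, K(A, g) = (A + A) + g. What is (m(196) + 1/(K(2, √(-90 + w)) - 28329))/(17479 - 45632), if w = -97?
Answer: -14295628257/2053392320476 + I*√187/22587315525236 ≈ -0.006962 + 6.0542e-13*I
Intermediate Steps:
K(A, g) = g + 2*A (K(A, g) = 2*A + g = g + 2*A)
(m(196) + 1/(K(2, √(-90 + w)) - 28329))/(17479 - 45632) = (196 + 1/((√(-90 - 97) + 2*2) - 28329))/(17479 - 45632) = (196 + 1/((√(-187) + 4) - 28329))/(-28153) = (196 + 1/((I*√187 + 4) - 28329))*(-1/28153) = (196 + 1/((4 + I*√187) - 28329))*(-1/28153) = (196 + 1/(-28325 + I*√187))*(-1/28153) = -196/28153 - 1/(28153*(-28325 + I*√187))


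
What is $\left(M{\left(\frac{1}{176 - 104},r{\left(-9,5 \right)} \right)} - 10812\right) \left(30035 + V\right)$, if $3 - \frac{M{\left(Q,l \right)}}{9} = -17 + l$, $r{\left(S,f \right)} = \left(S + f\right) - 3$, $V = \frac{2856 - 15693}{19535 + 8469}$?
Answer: $- \frac{8889451705407}{28004} \approx -3.1743 \cdot 10^{8}$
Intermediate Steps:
$V = - \frac{12837}{28004} \approx -0.4584$
$r{\left(S,f \right)} = -3 + S + f$
$M{\left(Q,l \right)} = 180 - 9 l$ ($M{\left(Q,l \right)} = 27 - 9 \left(-17 + l\right) = 27 - \left(-153 + 9 l\right) = 180 - 9 l$)
$\left(M{\left(\frac{1}{176 - 104},r{\left(-9,5 \right)} \right)} - 10812\right) \left(30035 + V\right) = \left(\left(180 - 9 \left(-3 - 9 + 5\right)\right) - 10812\right) \left(30035 - \frac{12837}{28004}\right) = \left(\left(180 - -63\right) - 10812\right) \frac{841087303}{28004} = \left(\left(180 + 63\right) - 10812\right) \frac{841087303}{28004} = \left(243 - 10812\right) \frac{841087303}{28004} = \left(-10569\right) \frac{841087303}{28004} = - \frac{8889451705407}{28004}$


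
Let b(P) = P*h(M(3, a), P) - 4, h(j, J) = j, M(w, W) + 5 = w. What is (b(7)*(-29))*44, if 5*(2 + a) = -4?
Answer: 22968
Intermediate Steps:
a = -14/5 (a = -2 + (⅕)*(-4) = -2 - ⅘ = -14/5 ≈ -2.8000)
M(w, W) = -5 + w
b(P) = -4 - 2*P (b(P) = P*(-5 + 3) - 4 = P*(-2) - 4 = -2*P - 4 = -4 - 2*P)
(b(7)*(-29))*44 = ((-4 - 2*7)*(-29))*44 = ((-4 - 14)*(-29))*44 = -18*(-29)*44 = 522*44 = 22968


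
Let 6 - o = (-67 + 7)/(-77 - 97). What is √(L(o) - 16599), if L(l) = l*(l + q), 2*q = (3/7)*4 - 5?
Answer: I*√683093145/203 ≈ 128.75*I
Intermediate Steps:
q = -23/14 (q = ((3/7)*4 - 5)/2 = (12/7 - 5)/2 = (½)*(-23/7) = -23/14 ≈ -1.6429)
o = 164/29 (o = 6 - (-67 + 7)/(-77 - 97) = 6 - (-60)/(-174) = 6 - (-60)*(-1)/174 = 6 - 1*10/29 = 6 - 10/29 = 164/29 ≈ 5.6552)
L(l) = l*(-23/14 + l) (L(l) = l*(l - 23/14) = l*(-23/14 + l))
√(L(o) - 16599) = √((1/14)*(164/29)*(-23 + 14*(164/29)) - 16599) = √((1/14)*(164/29)*(-23 + 2296/29) - 16599) = √((1/14)*(164/29)*(1629/29) - 16599) = √(133578/5887 - 16599) = √(-97584735/5887) = I*√683093145/203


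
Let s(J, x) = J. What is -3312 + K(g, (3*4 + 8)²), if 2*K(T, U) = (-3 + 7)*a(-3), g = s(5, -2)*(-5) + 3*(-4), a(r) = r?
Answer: -3318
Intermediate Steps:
g = -37 (g = 5*(-5) + 3*(-4) = -25 - 12 = -37)
K(T, U) = -6 (K(T, U) = ((-3 + 7)*(-3))/2 = (4*(-3))/2 = (½)*(-12) = -6)
-3312 + K(g, (3*4 + 8)²) = -3312 - 6 = -3318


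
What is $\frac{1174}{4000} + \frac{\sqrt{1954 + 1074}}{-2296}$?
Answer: $\frac{587}{2000} - \frac{\sqrt{757}}{1148} \approx 0.26953$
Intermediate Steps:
$\frac{1174}{4000} + \frac{\sqrt{1954 + 1074}}{-2296} = 1174 \cdot \frac{1}{4000} + \sqrt{3028} \left(- \frac{1}{2296}\right) = \frac{587}{2000} + 2 \sqrt{757} \left(- \frac{1}{2296}\right) = \frac{587}{2000} - \frac{\sqrt{757}}{1148}$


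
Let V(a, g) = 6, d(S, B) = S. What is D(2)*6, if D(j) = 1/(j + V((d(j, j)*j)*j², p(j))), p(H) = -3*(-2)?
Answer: ¾ ≈ 0.75000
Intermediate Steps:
p(H) = 6
D(j) = 1/(6 + j) (D(j) = 1/(j + 6) = 1/(6 + j))
D(2)*6 = 6/(6 + 2) = 6/8 = (⅛)*6 = ¾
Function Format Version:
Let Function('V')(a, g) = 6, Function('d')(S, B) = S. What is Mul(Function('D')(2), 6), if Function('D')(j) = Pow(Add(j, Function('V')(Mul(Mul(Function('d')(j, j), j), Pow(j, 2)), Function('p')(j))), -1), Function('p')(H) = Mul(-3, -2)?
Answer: Rational(3, 4) ≈ 0.75000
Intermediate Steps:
Function('p')(H) = 6
Function('D')(j) = Pow(Add(6, j), -1) (Function('D')(j) = Pow(Add(j, 6), -1) = Pow(Add(6, j), -1))
Mul(Function('D')(2), 6) = Mul(Pow(Add(6, 2), -1), 6) = Mul(Pow(8, -1), 6) = Mul(Rational(1, 8), 6) = Rational(3, 4)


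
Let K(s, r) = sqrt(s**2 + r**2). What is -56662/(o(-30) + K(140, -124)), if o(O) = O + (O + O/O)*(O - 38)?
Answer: -27509401/934097 + 56662*sqrt(2186)/934097 ≈ -26.614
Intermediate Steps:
K(s, r) = sqrt(r**2 + s**2)
o(O) = O + (1 + O)*(-38 + O) (o(O) = O + (O + 1)*(-38 + O) = O + (1 + O)*(-38 + O))
-56662/(o(-30) + K(140, -124)) = -56662/((-38 + (-30)**2 - 36*(-30)) + sqrt((-124)**2 + 140**2)) = -56662/((-38 + 900 + 1080) + sqrt(15376 + 19600)) = -56662/(1942 + sqrt(34976)) = -56662/(1942 + 4*sqrt(2186))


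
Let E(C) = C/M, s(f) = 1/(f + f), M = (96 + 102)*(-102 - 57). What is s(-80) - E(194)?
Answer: -221/2518560 ≈ -8.7749e-5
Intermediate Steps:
M = -31482 (M = 198*(-159) = -31482)
s(f) = 1/(2*f)
E(C) = -C/31482 (E(C) = C/(-31482) = C*(-1/31482) = -C/31482)
s(-80) - E(194) = (½)/(-80) - (-1)*194/31482 = (½)*(-1/80) - 1*(-97/15741) = -1/160 + 97/15741 = -221/2518560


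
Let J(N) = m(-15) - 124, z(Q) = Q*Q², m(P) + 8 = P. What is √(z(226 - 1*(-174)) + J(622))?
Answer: √63999853 ≈ 8000.0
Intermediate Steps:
m(P) = -8 + P
z(Q) = Q³
J(N) = -147 (J(N) = (-8 - 15) - 124 = -23 - 124 = -147)
√(z(226 - 1*(-174)) + J(622)) = √((226 - 1*(-174))³ - 147) = √((226 + 174)³ - 147) = √(400³ - 147) = √(64000000 - 147) = √63999853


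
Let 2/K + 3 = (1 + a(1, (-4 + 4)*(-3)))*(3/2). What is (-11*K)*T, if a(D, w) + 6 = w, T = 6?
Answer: 88/7 ≈ 12.571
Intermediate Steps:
a(D, w) = -6 + w
K = -4/21 (K = 2/(-3 + (1 + (-6 + (-4 + 4)*(-3)))*(3/2)) = 2/(-3 + (1 + (-6 + 0*(-3)))*(3*(1/2))) = 2/(-3 + (1 + (-6 + 0))*(3/2)) = 2/(-3 + (1 - 6)*(3/2)) = 2/(-3 - 5*3/2) = 2/(-3 - 15/2) = 2/(-21/2) = 2*(-2/21) = -4/21 ≈ -0.19048)
(-11*K)*T = -11*(-4/21)*6 = (44/21)*6 = 88/7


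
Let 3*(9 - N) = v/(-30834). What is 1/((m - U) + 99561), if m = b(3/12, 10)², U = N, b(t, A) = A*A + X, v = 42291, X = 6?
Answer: 10278/1138674365 ≈ 9.0263e-6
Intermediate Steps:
b(t, A) = 6 + A² (b(t, A) = A*A + 6 = A² + 6 = 6 + A²)
N = 97201/10278 (N = 9 - 14097/(-30834) = 9 - 14097*(-1)/30834 = 9 - ⅓*(-4699/3426) = 9 + 4699/10278 = 97201/10278 ≈ 9.4572)
U = 97201/10278 ≈ 9.4572
m = 11236 (m = (6 + 10²)² = (6 + 100)² = 106² = 11236)
1/((m - U) + 99561) = 1/((11236 - 1*97201/10278) + 99561) = 1/((11236 - 97201/10278) + 99561) = 1/(115386407/10278 + 99561) = 1/(1138674365/10278) = 10278/1138674365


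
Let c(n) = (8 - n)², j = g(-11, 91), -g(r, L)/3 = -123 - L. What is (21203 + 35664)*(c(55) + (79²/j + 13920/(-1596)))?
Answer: 564788099951/4494 ≈ 1.2568e+8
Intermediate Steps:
g(r, L) = 369 + 3*L (g(r, L) = -3*(-123 - L) = 369 + 3*L)
j = 642 (j = 369 + 3*91 = 369 + 273 = 642)
(21203 + 35664)*(c(55) + (79²/j + 13920/(-1596))) = (21203 + 35664)*((-8 + 55)² + (79²/642 + 13920/(-1596))) = 56867*(47² + (6241*(1/642) + 13920*(-1/1596))) = 56867*(2209 + (6241/642 - 1160/133)) = 56867*(2209 + 85333/85386) = 56867*(188703007/85386) = 564788099951/4494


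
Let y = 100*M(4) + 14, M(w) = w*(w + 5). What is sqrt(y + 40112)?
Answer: sqrt(43726) ≈ 209.11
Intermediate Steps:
M(w) = w*(5 + w)
y = 3614 (y = 100*(4*(5 + 4)) + 14 = 100*(4*9) + 14 = 100*36 + 14 = 3600 + 14 = 3614)
sqrt(y + 40112) = sqrt(3614 + 40112) = sqrt(43726)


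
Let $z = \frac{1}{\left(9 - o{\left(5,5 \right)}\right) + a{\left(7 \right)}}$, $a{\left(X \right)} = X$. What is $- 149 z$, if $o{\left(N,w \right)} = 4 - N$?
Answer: $- \frac{149}{17} \approx -8.7647$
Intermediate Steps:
$z = \frac{1}{17}$ ($z = \frac{1}{\left(9 - \left(4 - 5\right)\right) + 7} = \frac{1}{\left(9 - -1\right) + 7} = \frac{1}{\left(9 + 1\right) + 7} = \frac{1}{10 + 7} = \frac{1}{17} \approx 0.058824$)
$- 149 z = \left(-149\right) \frac{1}{17} = - \frac{149}{17}$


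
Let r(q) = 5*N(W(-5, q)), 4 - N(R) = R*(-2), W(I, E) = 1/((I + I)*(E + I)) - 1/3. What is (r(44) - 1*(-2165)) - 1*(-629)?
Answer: 109615/39 ≈ 2810.6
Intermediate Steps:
W(I, E) = -⅓ + 1/(2*I*(E + I)) (W(I, E) = 1/((2*I)*(E + I)) - 1*⅓ = 1/(2*I*(E + I)) - ⅓ = -⅓ + 1/(2*I*(E + I)))
N(R) = 4 + 2*R (N(R) = 4 - R*(-2) = 4 - (-2)*R = 4 + 2*R)
r(q) = 20 - (-47 + 10*q)/(3*(-5 + q)) (r(q) = 5*(4 + 2*((⅙)*(3 - 2*(-5)² - 2*q*(-5))/(-5*(q - 5)))) = 5*(4 + 2*((⅙)*(-⅕)*(3 - 2*25 + 10*q)/(-5 + q))) = 5*(4 + 2*((⅙)*(-⅕)*(3 - 50 + 10*q)/(-5 + q))) = 5*(4 + 2*((⅙)*(-⅕)*(-47 + 10*q)/(-5 + q))) = 5*(4 + 2*(-(-47 + 10*q)/(30*(-5 + q)))) = 5*(4 - (-47 + 10*q)/(15*(-5 + q))) = 20 - (-47 + 10*q)/(3*(-5 + q)))
(r(44) - 1*(-2165)) - 1*(-629) = ((-253 + 50*44)/(3*(-5 + 44)) - 1*(-2165)) - 1*(-629) = ((⅓)*(-253 + 2200)/39 + 2165) + 629 = ((⅓)*(1/39)*1947 + 2165) + 629 = (649/39 + 2165) + 629 = 85084/39 + 629 = 109615/39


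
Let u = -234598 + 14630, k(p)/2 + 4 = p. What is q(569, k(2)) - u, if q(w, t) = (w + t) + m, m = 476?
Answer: 221009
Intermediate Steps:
k(p) = -8 + 2*p
u = -219968
q(w, t) = 476 + t + w (q(w, t) = (w + t) + 476 = (t + w) + 476 = 476 + t + w)
q(569, k(2)) - u = (476 + (-8 + 2*2) + 569) - 1*(-219968) = (476 + (-8 + 4) + 569) + 219968 = (476 - 4 + 569) + 219968 = 1041 + 219968 = 221009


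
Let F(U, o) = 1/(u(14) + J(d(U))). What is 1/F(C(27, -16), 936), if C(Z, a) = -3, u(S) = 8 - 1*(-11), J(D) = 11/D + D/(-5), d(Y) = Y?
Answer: 239/15 ≈ 15.933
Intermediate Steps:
J(D) = 11/D - D/5 (J(D) = 11/D + D*(-1/5) = 11/D - D/5)
u(S) = 19 (u(S) = 8 + 11 = 19)
F(U, o) = 1/(19 + 11/U - U/5) (F(U, o) = 1/(19 + (11/U - U/5)) = 1/(19 + 11/U - U/5))
1/F(C(27, -16), 936) = 1/(5*(-3)/(55 - 3*(95 - 1*(-3)))) = 1/(5*(-3)/(55 - 3*(95 + 3))) = 1/(5*(-3)/(55 - 3*98)) = 1/(5*(-3)/(55 - 294)) = 1/(5*(-3)/(-239)) = 1/(5*(-3)*(-1/239)) = 1/(15/239) = 239/15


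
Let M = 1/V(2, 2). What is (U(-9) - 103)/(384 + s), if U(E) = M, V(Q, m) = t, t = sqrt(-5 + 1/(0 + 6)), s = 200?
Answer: -103/584 - I*sqrt(174)/16936 ≈ -0.17637 - 0.00077887*I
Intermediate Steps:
t = I*sqrt(174)/6 (t = sqrt(-5 + 1/6) = sqrt(-29/6) = I*sqrt(174)/6 ≈ 2.1985*I)
V(Q, m) = I*sqrt(174)/6
M = -I*sqrt(174)/29 (M = 1/(I*sqrt(174)/6) = -I*sqrt(174)/29 ≈ -0.45486*I)
U(E) = -I*sqrt(174)/29
(U(-9) - 103)/(384 + s) = (-I*sqrt(174)/29 - 103)/(384 + 200) = (-103 - I*sqrt(174)/29)/584 = (-103 - I*sqrt(174)/29)*(1/584) = -103/584 - I*sqrt(174)/16936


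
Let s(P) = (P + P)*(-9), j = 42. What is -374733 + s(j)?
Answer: -375489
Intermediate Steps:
s(P) = -18*P (s(P) = (2*P)*(-9) = -18*P)
-374733 + s(j) = -374733 - 18*42 = -374733 - 756 = -375489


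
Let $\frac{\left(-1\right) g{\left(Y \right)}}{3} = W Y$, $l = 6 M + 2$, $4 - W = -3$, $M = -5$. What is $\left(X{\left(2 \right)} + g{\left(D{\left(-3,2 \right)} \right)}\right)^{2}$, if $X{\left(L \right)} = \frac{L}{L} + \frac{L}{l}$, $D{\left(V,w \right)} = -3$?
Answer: $\frac{801025}{196} \approx 4086.9$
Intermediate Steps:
$W = 7$ ($W = 4 - -3 = 4 + 3 = 7$)
$l = -28$ ($l = 6 \left(-5\right) + 2 = -30 + 2 = -28$)
$X{\left(L \right)} = 1 - \frac{L}{28}$ ($X{\left(L \right)} = \frac{L}{L} + \frac{L}{-28} = 1 + L \left(- \frac{1}{28}\right) = 1 - \frac{L}{28}$)
$g{\left(Y \right)} = - 21 Y$ ($g{\left(Y \right)} = - 3 \cdot 7 Y = - 21 Y$)
$\left(X{\left(2 \right)} + g{\left(D{\left(-3,2 \right)} \right)}\right)^{2} = \left(\left(1 - \frac{1}{14}\right) - -63\right)^{2} = \left(\left(1 - \frac{1}{14}\right) + 63\right)^{2} = \left(\frac{13}{14} + 63\right)^{2} = \left(\frac{895}{14}\right)^{2} = \frac{801025}{196}$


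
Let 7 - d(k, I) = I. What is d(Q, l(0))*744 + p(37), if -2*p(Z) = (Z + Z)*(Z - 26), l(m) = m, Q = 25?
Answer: 4801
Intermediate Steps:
d(k, I) = 7 - I
p(Z) = -Z*(-26 + Z) (p(Z) = -(Z + Z)*(Z - 26)/2 = -2*Z*(-26 + Z)/2 = -Z*(-26 + Z))
d(Q, l(0))*744 + p(37) = (7 - 1*0)*744 + 37*(26 - 1*37) = (7 + 0)*744 + 37*(26 - 37) = 7*744 + 37*(-11) = 5208 - 407 = 4801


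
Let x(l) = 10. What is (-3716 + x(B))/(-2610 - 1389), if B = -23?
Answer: 3706/3999 ≈ 0.92673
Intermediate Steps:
(-3716 + x(B))/(-2610 - 1389) = (-3716 + 10)/(-2610 - 1389) = -3706/(-3999) = -3706*(-1/3999) = 3706/3999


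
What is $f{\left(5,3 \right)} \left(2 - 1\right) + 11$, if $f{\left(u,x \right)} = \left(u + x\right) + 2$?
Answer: $21$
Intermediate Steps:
$f{\left(u,x \right)} = 2 + u + x$
$f{\left(5,3 \right)} \left(2 - 1\right) + 11 = \left(2 + 5 + 3\right) \left(2 - 1\right) + 11 = 10 \left(2 - 1\right) + 11 = 10 \cdot 1 + 11 = 10 + 11 = 21$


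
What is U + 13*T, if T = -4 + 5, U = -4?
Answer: 9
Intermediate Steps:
T = 1
U + 13*T = -4 + 13*1 = -4 + 13 = 9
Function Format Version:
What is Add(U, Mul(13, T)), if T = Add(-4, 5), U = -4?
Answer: 9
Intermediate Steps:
T = 1
Add(U, Mul(13, T)) = Add(-4, Mul(13, 1)) = Add(-4, 13) = 9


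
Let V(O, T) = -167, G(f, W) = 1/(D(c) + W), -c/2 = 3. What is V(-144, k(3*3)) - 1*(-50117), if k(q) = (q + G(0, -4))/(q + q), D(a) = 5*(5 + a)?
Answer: 49950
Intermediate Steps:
c = -6 (c = -2*3 = -6)
D(a) = 25 + 5*a
G(f, W) = 1/(-5 + W) (G(f, W) = 1/((25 + 5*(-6)) + W) = 1/((25 - 30) + W) = 1/(-5 + W))
k(q) = (-⅑ + q)/(2*q) (k(q) = (q + 1/(-5 - 4))/(q + q) = (q + 1/(-9))/((2*q)) = (q - ⅑)*(1/(2*q)) = (-⅑ + q)*(1/(2*q)) = (-⅑ + q)/(2*q))
V(-144, k(3*3)) - 1*(-50117) = -167 - 1*(-50117) = -167 + 50117 = 49950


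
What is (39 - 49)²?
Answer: 100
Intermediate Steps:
(39 - 49)² = (-10)² = 100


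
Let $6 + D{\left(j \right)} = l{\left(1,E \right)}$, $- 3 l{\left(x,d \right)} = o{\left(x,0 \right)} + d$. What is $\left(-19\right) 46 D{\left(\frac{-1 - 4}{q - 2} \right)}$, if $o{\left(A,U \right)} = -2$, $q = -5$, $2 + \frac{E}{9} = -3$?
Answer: $- \frac{25346}{3} \approx -8448.7$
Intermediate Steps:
$E = -45$ ($E = -18 + 9 \left(-3\right) = -18 - 27 = -45$)
$l{\left(x,d \right)} = \frac{2}{3} - \frac{d}{3}$ ($l{\left(x,d \right)} = - \frac{-2 + d}{3} = \frac{2}{3} - \frac{d}{3}$)
$D{\left(j \right)} = \frac{29}{3}$ ($D{\left(j \right)} = -6 + \left(\frac{2}{3} - -15\right) = -6 + \left(\frac{2}{3} + 15\right) = -6 + \frac{47}{3} = \frac{29}{3}$)
$\left(-19\right) 46 D{\left(\frac{-1 - 4}{q - 2} \right)} = \left(-19\right) 46 \cdot \frac{29}{3} = \left(-874\right) \frac{29}{3} = - \frac{25346}{3}$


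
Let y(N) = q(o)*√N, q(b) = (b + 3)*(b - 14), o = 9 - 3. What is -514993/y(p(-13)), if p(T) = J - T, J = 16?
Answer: 514993*√29/2088 ≈ 1328.2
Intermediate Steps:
p(T) = 16 - T
o = 6
q(b) = (-14 + b)*(3 + b) (q(b) = (3 + b)*(-14 + b) = (-14 + b)*(3 + b))
y(N) = -72*√N (y(N) = (-42 + 6² - 11*6)*√N = (-42 + 36 - 66)*√N = -72*√N)
-514993/y(p(-13)) = -514993*(-1/(72*√(16 - 1*(-13)))) = -514993*(-1/(72*√(16 + 13))) = -514993*(-√29/2088) = -(-514993)*√29/2088 = 514993*√29/2088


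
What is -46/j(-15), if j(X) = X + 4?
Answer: 46/11 ≈ 4.1818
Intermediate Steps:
j(X) = 4 + X
-46/j(-15) = -46/(4 - 15) = -46/(-11) = -1/11*(-46) = 46/11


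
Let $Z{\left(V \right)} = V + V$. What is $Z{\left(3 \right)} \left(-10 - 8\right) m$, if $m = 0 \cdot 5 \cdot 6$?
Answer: $0$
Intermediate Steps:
$Z{\left(V \right)} = 2 V$
$m = 0$ ($m = 0 \cdot 6 = 0$)
$Z{\left(3 \right)} \left(-10 - 8\right) m = 2 \cdot 3 \left(-10 - 8\right) 0 = 6 \left(\left(-18\right) 0\right) = 6 \cdot 0 = 0$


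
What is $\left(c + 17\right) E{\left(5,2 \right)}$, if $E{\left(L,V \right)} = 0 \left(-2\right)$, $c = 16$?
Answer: $0$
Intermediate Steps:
$E{\left(L,V \right)} = 0$
$\left(c + 17\right) E{\left(5,2 \right)} = \left(16 + 17\right) 0 = 33 \cdot 0 = 0$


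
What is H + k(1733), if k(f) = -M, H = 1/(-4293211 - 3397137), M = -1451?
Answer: 11158694947/7690348 ≈ 1451.0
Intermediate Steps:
H = -1/7690348 (H = 1/(-7690348) = -1/7690348 ≈ -1.3003e-7)
k(f) = 1451 (k(f) = -1*(-1451) = 1451)
H + k(1733) = -1/7690348 + 1451 = 11158694947/7690348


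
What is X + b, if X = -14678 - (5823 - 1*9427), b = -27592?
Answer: -38666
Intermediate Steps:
X = -11074 (X = -14678 - (5823 - 9427) = -14678 - 1*(-3604) = -14678 + 3604 = -11074)
X + b = -11074 - 27592 = -38666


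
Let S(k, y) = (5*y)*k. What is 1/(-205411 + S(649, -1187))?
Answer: -1/4057226 ≈ -2.4647e-7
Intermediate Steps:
S(k, y) = 5*k*y
1/(-205411 + S(649, -1187)) = 1/(-205411 + 5*649*(-1187)) = 1/(-205411 - 3851815) = 1/(-4057226) = -1/4057226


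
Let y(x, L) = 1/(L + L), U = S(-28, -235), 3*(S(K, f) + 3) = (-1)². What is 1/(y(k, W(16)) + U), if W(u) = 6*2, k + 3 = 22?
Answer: -8/21 ≈ -0.38095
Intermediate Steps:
S(K, f) = -8/3 (S(K, f) = -3 + (⅓)*(-1)² = -3 + (⅓)*1 = -3 + ⅓ = -8/3)
k = 19 (k = -3 + 22 = 19)
W(u) = 12
U = -8/3 ≈ -2.6667
y(x, L) = 1/(2*L)
1/(y(k, W(16)) + U) = 1/((½)/12 - 8/3) = 1/((½)*(1/12) - 8/3) = 1/(1/24 - 8/3) = 1/(-21/8) = -8/21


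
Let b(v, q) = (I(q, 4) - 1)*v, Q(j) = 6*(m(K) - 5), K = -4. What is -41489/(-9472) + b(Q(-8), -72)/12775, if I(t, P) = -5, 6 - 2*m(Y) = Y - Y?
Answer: 530703959/121004800 ≈ 4.3858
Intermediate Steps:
m(Y) = 3 (m(Y) = 3 - (Y - Y)/2 = 3 - ½*0 = 3 + 0 = 3)
Q(j) = -12 (Q(j) = 6*(3 - 5) = 6*(-2) = -12)
b(v, q) = -6*v (b(v, q) = (-5 - 1)*v = -6*v)
-41489/(-9472) + b(Q(-8), -72)/12775 = -41489/(-9472) - 6*(-12)/12775 = -41489*(-1/9472) + 72*(1/12775) = 41489/9472 + 72/12775 = 530703959/121004800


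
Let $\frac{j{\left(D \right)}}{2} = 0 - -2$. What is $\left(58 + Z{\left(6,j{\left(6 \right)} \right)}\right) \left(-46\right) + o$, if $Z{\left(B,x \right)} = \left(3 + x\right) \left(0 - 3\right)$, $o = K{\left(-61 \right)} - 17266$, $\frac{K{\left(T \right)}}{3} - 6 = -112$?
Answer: $-19286$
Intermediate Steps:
$K{\left(T \right)} = -318$ ($K{\left(T \right)} = 18 + 3 \left(-112\right) = 18 - 336 = -318$)
$j{\left(D \right)} = 4$ ($j{\left(D \right)} = 2 \left(0 - -2\right) = 2 \left(0 + 2\right) = 2 \cdot 2 = 4$)
$o = -17584$ ($o = -318 - 17266 = -17584$)
$Z{\left(B,x \right)} = -9 - 3 x$ ($Z{\left(B,x \right)} = \left(3 + x\right) \left(-3\right) = -9 - 3 x$)
$\left(58 + Z{\left(6,j{\left(6 \right)} \right)}\right) \left(-46\right) + o = \left(58 - 21\right) \left(-46\right) - 17584 = 37 \left(-46\right) - 17584 = -1702 - 17584 = -19286$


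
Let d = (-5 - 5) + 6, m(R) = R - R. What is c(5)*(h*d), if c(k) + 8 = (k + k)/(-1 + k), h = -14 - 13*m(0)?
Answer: -308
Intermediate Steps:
m(R) = 0
h = -14 (h = -14 - 13*0 = -14 + 0 = -14)
d = -4 (d = -10 + 6 = -4)
c(k) = -8 + 2*k/(-1 + k) (c(k) = -8 + (k + k)/(-1 + k) = -8 + (2*k)/(-1 + k) = -8 + 2*k/(-1 + k))
c(5)*(h*d) = (2*(4 - 3*5)/(-1 + 5))*(-14*(-4)) = (2*(4 - 15)/4)*56 = (2*(¼)*(-11))*56 = -11/2*56 = -308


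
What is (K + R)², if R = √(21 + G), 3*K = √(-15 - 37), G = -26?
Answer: -97/9 - 4*√65/3 ≈ -21.527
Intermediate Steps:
K = 2*I*√13/3 (K = √(-15 - 37)/3 = √(-52)/3 = (2*I*√13)/3 = 2*I*√13/3 ≈ 2.4037*I)
R = I*√5 (R = √(21 - 26) = √(-5) = I*√5 ≈ 2.2361*I)
(K + R)² = (2*I*√13/3 + I*√5)² = (I*√5 + 2*I*√13/3)²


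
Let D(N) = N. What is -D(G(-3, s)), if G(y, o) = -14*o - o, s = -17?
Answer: -255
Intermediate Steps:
G(y, o) = -15*o
-D(G(-3, s)) = -(-15)*(-17) = -1*255 = -255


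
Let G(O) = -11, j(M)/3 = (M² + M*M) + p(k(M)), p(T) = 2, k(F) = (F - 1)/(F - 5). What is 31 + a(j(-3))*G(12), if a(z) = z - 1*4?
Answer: -585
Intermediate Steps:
k(F) = (-1 + F)/(-5 + F)
j(M) = 6 + 6*M² (j(M) = 3*((M² + M*M) + 2) = 3*((M² + M²) + 2) = 3*(2*M² + 2) = 3*(2 + 2*M²) = 6 + 6*M²)
a(z) = -4 + z (a(z) = z - 4 = -4 + z)
31 + a(j(-3))*G(12) = 31 + (-4 + (6 + 6*(-3)²))*(-11) = 31 + (-4 + (6 + 6*9))*(-11) = 31 + (-4 + (6 + 54))*(-11) = 31 + (-4 + 60)*(-11) = 31 + 56*(-11) = 31 - 616 = -585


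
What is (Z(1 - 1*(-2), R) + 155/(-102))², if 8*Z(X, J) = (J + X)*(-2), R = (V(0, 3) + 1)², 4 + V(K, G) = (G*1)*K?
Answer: 212521/10404 ≈ 20.427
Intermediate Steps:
V(K, G) = -4 + G*K (V(K, G) = -4 + (G*1)*K = -4 + G*K)
R = 9 (R = ((-4 + 3*0) + 1)² = ((-4 + 0) + 1)² = (-4 + 1)² = (-3)² = 9)
Z(X, J) = -J/4 - X/4 (Z(X, J) = ((J + X)*(-2))/8 = (-2*J - 2*X)/8 = -J/4 - X/4)
(Z(1 - 1*(-2), R) + 155/(-102))² = ((-¼*9 - (1 - 1*(-2))/4) + 155/(-102))² = ((-9/4 - (1 + 2)/4) + 155*(-1/102))² = ((-9/4 - ¼*3) - 155/102)² = ((-9/4 - ¾) - 155/102)² = (-3 - 155/102)² = (-461/102)² = 212521/10404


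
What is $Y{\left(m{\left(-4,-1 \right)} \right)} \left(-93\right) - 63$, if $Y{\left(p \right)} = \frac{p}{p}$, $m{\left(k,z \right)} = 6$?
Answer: $-156$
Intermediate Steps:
$Y{\left(p \right)} = 1$
$Y{\left(m{\left(-4,-1 \right)} \right)} \left(-93\right) - 63 = 1 \left(-93\right) - 63 = -93 - 63 = -156$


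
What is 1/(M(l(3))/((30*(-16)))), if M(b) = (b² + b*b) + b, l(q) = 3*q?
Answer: -160/57 ≈ -2.8070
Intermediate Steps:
M(b) = b + 2*b² (M(b) = (b² + b²) + b = 2*b² + b = b + 2*b²)
1/(M(l(3))/((30*(-16)))) = 1/(((3*3)*(1 + 2*(3*3)))/((30*(-16)))) = 1/((9*(1 + 2*9))/(-480)) = 1/((9*(1 + 18))*(-1/480)) = 1/((9*19)*(-1/480)) = 1/(171*(-1/480)) = 1/(-57/160) = -160/57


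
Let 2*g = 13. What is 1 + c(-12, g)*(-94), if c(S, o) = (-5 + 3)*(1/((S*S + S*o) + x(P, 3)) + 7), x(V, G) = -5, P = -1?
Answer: 80525/61 ≈ 1320.1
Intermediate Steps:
g = 13/2 (g = (½)*13 = 13/2 ≈ 6.5000)
c(S, o) = -14 - 2/(-5 + S² + S*o) (c(S, o) = (-5 + 3)*(1/((S*S + S*o) - 5) + 7) = -2*(1/((S² + S*o) - 5) + 7) = -2*(1/(-5 + S² + S*o) + 7) = -2*(7 + 1/(-5 + S² + S*o)) = -14 - 2/(-5 + S² + S*o))
1 + c(-12, g)*(-94) = 1 + (2*(34 - 7*(-12)² - 7*(-12)*13/2)/(-5 + (-12)² - 12*13/2))*(-94) = 1 + (2*(34 - 7*144 + 546)/(-5 + 144 - 78))*(-94) = 1 + (2*(34 - 1008 + 546)/61)*(-94) = 1 + (2*(1/61)*(-428))*(-94) = 1 - 856/61*(-94) = 1 + 80464/61 = 80525/61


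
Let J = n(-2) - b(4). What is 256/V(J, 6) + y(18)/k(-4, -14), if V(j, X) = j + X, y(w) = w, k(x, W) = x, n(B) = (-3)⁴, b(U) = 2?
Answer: -253/170 ≈ -1.4882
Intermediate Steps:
n(B) = 81
J = 79 (J = 81 - 1*2 = 81 - 2 = 79)
V(j, X) = X + j
256/V(J, 6) + y(18)/k(-4, -14) = 256/(6 + 79) + 18/(-4) = 256/85 + 18*(-¼) = 256*(1/85) - 9/2 = 256/85 - 9/2 = -253/170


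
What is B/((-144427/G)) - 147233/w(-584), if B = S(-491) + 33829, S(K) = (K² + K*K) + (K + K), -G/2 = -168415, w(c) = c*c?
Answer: -59163169792652811/49257694912 ≈ -1.2011e+6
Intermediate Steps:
w(c) = c²
G = 336830 (G = -2*(-168415) = 336830)
S(K) = 2*K + 2*K² (S(K) = (K² + K²) + 2*K = 2*K² + 2*K = 2*K + 2*K²)
B = 515009 (B = 2*(-491)*(1 - 491) + 33829 = 2*(-491)*(-490) + 33829 = 481180 + 33829 = 515009)
B/((-144427/G)) - 147233/w(-584) = 515009/((-144427/336830)) - 147233/((-584)²) = 515009/((-144427*1/336830)) - 147233/341056 = 515009/(-144427/336830) - 147233*1/341056 = 515009*(-336830/144427) - 147233/341056 = -173470481470/144427 - 147233/341056 = -59163169792652811/49257694912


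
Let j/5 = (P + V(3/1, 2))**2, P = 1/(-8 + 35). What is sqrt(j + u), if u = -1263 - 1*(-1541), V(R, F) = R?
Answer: sqrt(236282)/27 ≈ 18.003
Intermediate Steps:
P = 1/27 ≈ 0.037037
j = 33620/729 (j = 5*(1/27 + 3/1)**2 = 5*(1/27 + 3*1)**2 = 5*(1/27 + 3)**2 = 5*(82/27)**2 = 5*(6724/729) = 33620/729 ≈ 46.118)
u = 278 (u = -1263 + 1541 = 278)
sqrt(j + u) = sqrt(33620/729 + 278) = sqrt(236282/729) = sqrt(236282)/27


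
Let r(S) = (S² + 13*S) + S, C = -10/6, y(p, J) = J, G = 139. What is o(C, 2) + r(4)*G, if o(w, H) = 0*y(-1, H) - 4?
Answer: 10004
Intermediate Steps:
C = -5/3 (C = -10*⅙ = -5/3 ≈ -1.6667)
r(S) = S² + 14*S
o(w, H) = -4 (o(w, H) = 0*H - 4 = 0 - 4 = -4)
o(C, 2) + r(4)*G = -4 + (4*(14 + 4))*139 = -4 + (4*18)*139 = -4 + 72*139 = -4 + 10008 = 10004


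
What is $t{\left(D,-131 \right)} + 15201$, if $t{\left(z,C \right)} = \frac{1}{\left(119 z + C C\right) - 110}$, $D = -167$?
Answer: $\frac{42897221}{2822} \approx 15201.0$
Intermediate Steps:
$t{\left(z,C \right)} = \frac{1}{-110 + C^{2} + 119 z}$ ($t{\left(z,C \right)} = \frac{1}{\left(119 z + C^{2}\right) - 110} = \frac{1}{\left(C^{2} + 119 z\right) - 110} = \frac{1}{-110 + C^{2} + 119 z}$)
$t{\left(D,-131 \right)} + 15201 = \frac{1}{-110 + \left(-131\right)^{2} + 119 \left(-167\right)} + 15201 = \frac{1}{-110 + 17161 - 19873} + 15201 = \frac{1}{-2822} + 15201 = - \frac{1}{2822} + 15201 = \frac{42897221}{2822}$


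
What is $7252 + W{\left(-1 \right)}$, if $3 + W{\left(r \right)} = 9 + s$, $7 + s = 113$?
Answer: $7364$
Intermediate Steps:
$s = 106$ ($s = -7 + 113 = 106$)
$W{\left(r \right)} = 112$ ($W{\left(r \right)} = -3 + \left(9 + 106\right) = -3 + 115 = 112$)
$7252 + W{\left(-1 \right)} = 7252 + 112 = 7364$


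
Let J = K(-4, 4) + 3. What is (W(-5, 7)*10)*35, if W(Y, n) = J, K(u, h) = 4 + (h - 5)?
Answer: 2100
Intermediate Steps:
K(u, h) = -1 + h (K(u, h) = 4 + (-5 + h) = -1 + h)
J = 6 (J = (-1 + 4) + 3 = 3 + 3 = 6)
W(Y, n) = 6
(W(-5, 7)*10)*35 = (6*10)*35 = 60*35 = 2100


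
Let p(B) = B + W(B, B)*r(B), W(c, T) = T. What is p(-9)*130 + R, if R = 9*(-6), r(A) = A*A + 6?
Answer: -103014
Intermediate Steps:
r(A) = 6 + A² (r(A) = A² + 6 = 6 + A²)
p(B) = B + B*(6 + B²)
R = -54
p(-9)*130 + R = -9*(7 + (-9)²)*130 - 54 = -9*(7 + 81)*130 - 54 = -9*88*130 - 54 = -792*130 - 54 = -102960 - 54 = -103014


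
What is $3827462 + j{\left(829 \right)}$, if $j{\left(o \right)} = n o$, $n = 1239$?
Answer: $4854593$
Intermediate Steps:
$j{\left(o \right)} = 1239 o$
$3827462 + j{\left(829 \right)} = 3827462 + 1239 \cdot 829 = 3827462 + 1027131 = 4854593$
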